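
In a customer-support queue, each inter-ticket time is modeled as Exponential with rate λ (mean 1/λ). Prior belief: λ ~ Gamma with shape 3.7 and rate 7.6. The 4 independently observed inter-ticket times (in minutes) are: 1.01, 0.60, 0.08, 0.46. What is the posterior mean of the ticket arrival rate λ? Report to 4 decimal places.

0.7897

With a Gamma(shape α, rate β) prior on the exponential rate λ, the posterior after n observations with total T = Σxᵢ is Gamma(α+n, β+T).
Sum of observations T = 2.15 minutes; n = 4.
Posterior: Gamma(3.7+4, 7.6+2.15) = Gamma(7.7, 9.75).
Posterior mean of λ = α/β = 7.7/9.75 = 0.7897.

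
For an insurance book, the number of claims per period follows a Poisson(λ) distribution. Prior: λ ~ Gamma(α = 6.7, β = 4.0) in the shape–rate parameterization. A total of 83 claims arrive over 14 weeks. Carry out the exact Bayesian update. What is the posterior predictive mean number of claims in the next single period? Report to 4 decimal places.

With a Gamma(shape α, rate β) prior, the Poisson likelihood is conjugate: the posterior is Gamma(α + ΣXᵢ, β + n).
Posterior: Gamma(α+S, β+n) = Gamma(6.7+83, 4.0+14) = Gamma(89.7, 18.0).
The predictive distribution for one future period is NegBinom with mean α/β = 4.9833.

4.9833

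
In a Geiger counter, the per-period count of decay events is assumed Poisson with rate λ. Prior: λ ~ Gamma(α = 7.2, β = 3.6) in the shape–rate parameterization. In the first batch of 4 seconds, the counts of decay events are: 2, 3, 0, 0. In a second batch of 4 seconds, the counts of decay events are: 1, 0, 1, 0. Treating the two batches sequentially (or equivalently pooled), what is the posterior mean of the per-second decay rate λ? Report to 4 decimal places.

With a Gamma(shape α, rate β) prior, the Poisson likelihood is conjugate: the posterior is Gamma(α + ΣXᵢ, β + n).
Batch 1: sum of counts S = 5 over n = 4 seconds.
After batch 1: Gamma(α+S, β+n) = Gamma(7.2+5, 3.6+4) = Gamma(12.2, 7.6).
Batch 2: sum of counts S = 2 over n = 4 seconds.
After batch 2: Gamma(α+S, β+n) = Gamma(12.2+2, 7.6+4) = Gamma(14.2, 11.6).
Posterior mean = α/β = 14.2/11.6 = 1.2241.

1.2241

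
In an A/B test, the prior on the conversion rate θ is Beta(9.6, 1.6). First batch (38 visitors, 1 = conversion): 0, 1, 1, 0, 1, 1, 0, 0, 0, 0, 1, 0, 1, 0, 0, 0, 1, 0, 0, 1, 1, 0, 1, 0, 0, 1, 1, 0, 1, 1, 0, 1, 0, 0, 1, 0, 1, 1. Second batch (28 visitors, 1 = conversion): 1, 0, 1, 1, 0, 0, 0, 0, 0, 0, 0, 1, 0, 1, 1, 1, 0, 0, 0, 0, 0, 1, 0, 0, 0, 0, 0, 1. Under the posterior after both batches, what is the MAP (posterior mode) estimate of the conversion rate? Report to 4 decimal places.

0.4734

The Beta prior is conjugate to a Binomial/Bernoulli likelihood; the update adds successes to α and failures to β.
After batch 1: Beta(9.6+18, 1.6+20) = Beta(27.6, 21.6).
After batch 2: Beta(27.6+9, 21.6+19) = Beta(36.6, 40.6).
Mode of Beta(a,b) for a,b>1 is (a−1)/(a+b−2) = 35.6/75.2 = 0.4734.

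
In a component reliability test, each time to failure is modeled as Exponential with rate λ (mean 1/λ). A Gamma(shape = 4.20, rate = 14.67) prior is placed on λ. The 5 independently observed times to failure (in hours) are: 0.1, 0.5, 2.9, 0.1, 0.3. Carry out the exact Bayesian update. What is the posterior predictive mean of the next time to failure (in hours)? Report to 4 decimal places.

2.2646

With a Gamma(shape α, rate β) prior on the exponential rate λ, the posterior after n observations with total T = Σxᵢ is Gamma(α+n, β+T).
Sum of observations T = 3.9 hours; n = 5.
Posterior: Gamma(4.20+5, 14.67+3.9) = Gamma(9.20, 18.57).
The predictive distribution for the next observation is Lomax; its mean is β/(α−1) = 18.57/8.20 = 2.2646.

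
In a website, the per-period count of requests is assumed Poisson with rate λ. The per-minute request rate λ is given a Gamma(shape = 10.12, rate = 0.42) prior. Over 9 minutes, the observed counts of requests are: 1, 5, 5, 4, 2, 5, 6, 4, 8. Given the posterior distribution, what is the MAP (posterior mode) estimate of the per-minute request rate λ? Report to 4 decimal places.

5.2144

With a Gamma(shape α, rate β) prior, the Poisson likelihood is conjugate: the posterior is Gamma(α + ΣXᵢ, β + n).
Sum of counts S = 40 over n = 9 minutes.
Posterior: Gamma(α+S, β+n) = Gamma(10.12+40, 0.42+9) = Gamma(50.12, 9.42).
Mode of Gamma(α,β) for α≥1 is (α−1)/β = 49.12/9.42 = 5.2144.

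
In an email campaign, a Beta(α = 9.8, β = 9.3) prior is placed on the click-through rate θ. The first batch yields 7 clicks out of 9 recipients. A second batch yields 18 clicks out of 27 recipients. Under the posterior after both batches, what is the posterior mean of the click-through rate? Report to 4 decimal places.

0.6316

The Beta prior is conjugate to a Binomial/Bernoulli likelihood; the update adds successes to α and failures to β.
After batch 1: Beta(9.8+7, 9.3+2) = Beta(16.8, 11.3).
After batch 2: Beta(16.8+18, 11.3+9) = Beta(34.8, 20.3).
Posterior mean = α/(α+β) = 34.8/55.1 = 0.6316.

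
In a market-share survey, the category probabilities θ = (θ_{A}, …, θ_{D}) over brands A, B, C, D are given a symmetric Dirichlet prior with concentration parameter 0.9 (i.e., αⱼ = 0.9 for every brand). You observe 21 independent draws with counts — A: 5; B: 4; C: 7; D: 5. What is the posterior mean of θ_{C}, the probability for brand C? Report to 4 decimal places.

0.3211

The Dirichlet prior is conjugate to the Multinomial likelihood: each posterior αⱼ = prior αⱼ + observed count nⱼ.
Posterior concentration: (5.9, 4.9, 7.9, 5.9), total = 24.6.
E[θ_{C}|data] = α_{C}/Σα = 7.9/24.6 = 0.3211.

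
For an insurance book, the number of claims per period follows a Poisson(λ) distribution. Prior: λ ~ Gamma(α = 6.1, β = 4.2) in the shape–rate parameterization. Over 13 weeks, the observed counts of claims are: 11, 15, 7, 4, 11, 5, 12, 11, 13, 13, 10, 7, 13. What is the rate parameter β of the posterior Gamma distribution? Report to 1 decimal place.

17.2

With a Gamma(shape α, rate β) prior, the Poisson likelihood is conjugate: the posterior is Gamma(α + ΣXᵢ, β + n).
Sum of counts S = 132 over n = 13 weeks.
Posterior: Gamma(α+S, β+n) = Gamma(6.1+132, 4.2+13) = Gamma(138.1, 17.2).
Posterior β = 17.2.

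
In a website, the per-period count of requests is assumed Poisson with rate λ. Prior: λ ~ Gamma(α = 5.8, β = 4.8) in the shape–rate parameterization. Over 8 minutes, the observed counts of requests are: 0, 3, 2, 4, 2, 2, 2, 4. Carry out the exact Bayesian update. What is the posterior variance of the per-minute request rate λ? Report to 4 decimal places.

0.1514

With a Gamma(shape α, rate β) prior, the Poisson likelihood is conjugate: the posterior is Gamma(α + ΣXᵢ, β + n).
Sum of counts S = 19 over n = 8 minutes.
Posterior: Gamma(α+S, β+n) = Gamma(5.8+19, 4.8+8) = Gamma(24.8, 12.8).
Var = α/β² = 24.8/12.8² = 0.1514.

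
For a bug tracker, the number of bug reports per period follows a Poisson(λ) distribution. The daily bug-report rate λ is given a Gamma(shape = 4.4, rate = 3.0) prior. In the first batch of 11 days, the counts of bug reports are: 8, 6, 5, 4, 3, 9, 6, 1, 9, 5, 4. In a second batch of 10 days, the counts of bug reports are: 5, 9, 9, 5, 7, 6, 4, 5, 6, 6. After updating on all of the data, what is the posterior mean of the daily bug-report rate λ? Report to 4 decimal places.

5.2667

With a Gamma(shape α, rate β) prior, the Poisson likelihood is conjugate: the posterior is Gamma(α + ΣXᵢ, β + n).
Batch 1: sum of counts S = 60 over n = 11 days.
After batch 1: Gamma(α+S, β+n) = Gamma(4.4+60, 3.0+11) = Gamma(64.4, 14.0).
Batch 2: sum of counts S = 62 over n = 10 days.
After batch 2: Gamma(α+S, β+n) = Gamma(64.4+62, 14.0+10) = Gamma(126.4, 24.0).
Posterior mean = α/β = 126.4/24.0 = 5.2667.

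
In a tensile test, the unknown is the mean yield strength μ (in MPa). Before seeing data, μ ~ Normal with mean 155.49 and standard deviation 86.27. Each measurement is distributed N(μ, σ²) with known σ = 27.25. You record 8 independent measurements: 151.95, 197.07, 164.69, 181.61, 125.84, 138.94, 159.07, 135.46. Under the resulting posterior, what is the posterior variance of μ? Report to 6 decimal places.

For Normal data with known variance σ², a Normal(μ₀, σ₀²) prior on μ is conjugate. Posterior precision = 1/σ₀² + n/σ²; posterior mean is the precision-weighted average of μ₀ and x̄.
σ₀² = 86.27² = 7442.5129, σ² = 27.25² = 742.5625; σ² + n·σ₀² = 742.5625 + 8·7442.5129 = 60282.6657.
Posterior precision = 1/σ₀² + n/σ² = 1/7442.5129 + 8/742.5625 = (σ² + n·σ₀²)/(σ₀²σ²) = 60282.6657/(7442.5129·742.5625); posterior variance σₙ² = σ₀²σ²/(σ² + n·σ₀²) = 7442.5129·742.5625/60282.6657 = 91.676951.

91.676951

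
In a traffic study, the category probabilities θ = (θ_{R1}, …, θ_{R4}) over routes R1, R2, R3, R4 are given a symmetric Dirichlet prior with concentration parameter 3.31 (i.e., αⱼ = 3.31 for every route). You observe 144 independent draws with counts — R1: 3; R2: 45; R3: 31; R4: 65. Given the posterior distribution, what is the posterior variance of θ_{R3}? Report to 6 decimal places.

0.001078

The Dirichlet prior is conjugate to the Multinomial likelihood: each posterior αⱼ = prior αⱼ + observed count nⱼ.
Posterior concentration: (6.31, 48.31, 34.31, 68.31), total = 157.24.
Var[θ_j] = α_j(Σα−α_j)/((Σα)²(Σα+1)) = 34.31·122.93/(157.24²·158.24) = 0.001078.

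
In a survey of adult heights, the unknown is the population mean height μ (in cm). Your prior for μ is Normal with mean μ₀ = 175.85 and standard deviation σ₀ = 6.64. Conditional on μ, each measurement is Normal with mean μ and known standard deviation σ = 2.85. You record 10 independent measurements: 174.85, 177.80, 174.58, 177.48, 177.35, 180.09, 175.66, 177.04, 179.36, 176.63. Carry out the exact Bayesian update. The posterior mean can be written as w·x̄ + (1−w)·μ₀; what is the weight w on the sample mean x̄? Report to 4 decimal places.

For Normal data with known variance σ², a Normal(μ₀, σ₀²) prior on μ is conjugate. Posterior precision = 1/σ₀² + n/σ²; posterior mean is the precision-weighted average of μ₀ and x̄.
σ₀² = 6.64² = 44.0896, σ² = 2.85² = 8.1225. Prior precision 1/σ₀² = 1/44.0896; data precision n/σ² = 10/8.1225.
w = (n/σ²)/(1/σ₀² + n/σ²) = n·σ₀²/(σ² + n·σ₀²) = 10·44.0896/(8.1225 + 10·44.0896) = 440.896/449.0185 = 0.9819.

0.9819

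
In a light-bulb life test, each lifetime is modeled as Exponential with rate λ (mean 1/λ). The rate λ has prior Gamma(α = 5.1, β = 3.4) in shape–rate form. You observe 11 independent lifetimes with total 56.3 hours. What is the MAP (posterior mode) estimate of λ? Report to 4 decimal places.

0.2529

With a Gamma(shape α, rate β) prior on the exponential rate λ, the posterior after n observations with total T = Σxᵢ is Gamma(α+n, β+T).
Posterior: Gamma(5.1+11, 3.4+56.3) = Gamma(16.1, 59.7).
Mode = (α−1)/β = 0.2529.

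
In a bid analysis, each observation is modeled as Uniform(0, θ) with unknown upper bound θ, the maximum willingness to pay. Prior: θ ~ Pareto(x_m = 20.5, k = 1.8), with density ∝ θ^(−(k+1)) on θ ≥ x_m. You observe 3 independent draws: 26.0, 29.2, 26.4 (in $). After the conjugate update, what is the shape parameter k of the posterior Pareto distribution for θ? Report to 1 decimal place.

A Pareto(scale x_m, shape k) prior on the upper bound θ of Uniform(0, θ) is conjugate: posterior is Pareto(max(x_m, max xᵢ), k + n).
Sample maximum = 29.2; prior scale x_m = 20.5 → posterior scale = max = 29.2.
Posterior shape = 1.8 + 3 = 4.8.
Posterior shape k = 4.8.

4.8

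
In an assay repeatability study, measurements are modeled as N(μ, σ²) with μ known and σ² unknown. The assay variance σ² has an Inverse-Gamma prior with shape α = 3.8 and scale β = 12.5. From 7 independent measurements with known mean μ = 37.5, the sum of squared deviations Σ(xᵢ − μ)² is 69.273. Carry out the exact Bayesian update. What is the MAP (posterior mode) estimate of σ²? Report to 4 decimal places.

With known mean μ and an Inverse-Gamma(α, β) prior on σ², the Normal likelihood is conjugate: posterior is Inv-Gamma(α + n/2, β + Σ(xᵢ−μ)²/2).
Posterior: Inv-Gamma(3.8 + 7/2, 12.5 + 69.273/2) = Inv-Gamma(7.30, 47.1365).
Mode = β/(α+1) = 47.1365/8.30 = 5.6791.

5.6791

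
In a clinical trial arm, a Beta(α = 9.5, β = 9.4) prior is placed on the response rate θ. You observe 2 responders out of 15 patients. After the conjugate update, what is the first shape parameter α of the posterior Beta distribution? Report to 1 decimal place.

11.5

The Beta prior is conjugate to a Binomial/Bernoulli likelihood; the update adds successes to α and failures to β.
Posterior: Beta(α+k, β+n−k) = Beta(9.5+2, 9.4+13) = Beta(11.5, 22.4).
Posterior α = 11.5.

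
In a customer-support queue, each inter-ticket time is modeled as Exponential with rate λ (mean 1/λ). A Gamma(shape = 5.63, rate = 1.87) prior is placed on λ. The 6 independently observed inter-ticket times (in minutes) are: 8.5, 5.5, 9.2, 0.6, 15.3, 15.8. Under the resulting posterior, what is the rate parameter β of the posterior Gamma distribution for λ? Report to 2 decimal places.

56.77

With a Gamma(shape α, rate β) prior on the exponential rate λ, the posterior after n observations with total T = Σxᵢ is Gamma(α+n, β+T).
Sum of observations T = 54.9 minutes; n = 6.
Posterior: Gamma(5.63+6, 1.87+54.9) = Gamma(11.63, 56.77).
Posterior β = 56.77.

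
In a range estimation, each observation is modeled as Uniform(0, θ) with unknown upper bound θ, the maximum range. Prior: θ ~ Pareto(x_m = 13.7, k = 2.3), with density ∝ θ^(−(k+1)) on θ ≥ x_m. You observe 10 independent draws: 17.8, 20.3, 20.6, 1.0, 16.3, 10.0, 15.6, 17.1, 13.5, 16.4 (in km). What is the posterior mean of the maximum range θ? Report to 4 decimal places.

A Pareto(scale x_m, shape k) prior on the upper bound θ of Uniform(0, θ) is conjugate: posterior is Pareto(max(x_m, max xᵢ), k + n).
Sample maximum = 20.6; prior scale x_m = 13.7 → posterior scale = max = 20.6.
Posterior shape = 2.3 + 10 = 12.3.
E[θ|data] = k·x_m/(k−1) = 12.3·20.6/11.3 = 22.4230.

22.4230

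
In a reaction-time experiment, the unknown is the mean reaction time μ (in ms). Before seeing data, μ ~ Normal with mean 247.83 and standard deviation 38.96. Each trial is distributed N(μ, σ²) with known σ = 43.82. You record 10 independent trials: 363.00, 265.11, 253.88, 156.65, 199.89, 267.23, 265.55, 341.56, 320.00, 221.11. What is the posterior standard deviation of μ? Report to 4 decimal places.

For Normal data with known variance σ², a Normal(μ₀, σ₀²) prior on μ is conjugate. Posterior precision = 1/σ₀² + n/σ²; posterior mean is the precision-weighted average of μ₀ and x̄.
σ₀² = 38.96² = 1517.8816, σ² = 43.82² = 1920.1924; σ² + n·σ₀² = 1920.1924 + 10·1517.8816 = 17099.0084.
Posterior precision = 1/σ₀² + n/σ² = 1/1517.8816 + 10/1920.1924 = (σ² + n·σ₀²)/(σ₀²σ²) = 17099.0084/(1517.8816·1920.1924); posterior variance σₙ² = σ₀²σ²/(σ² + n·σ₀²) = 1517.8816·1920.1924/17099.0084 = 170.455774.
Posterior SD = √σₙ² = √(1517.8816·1920.1924/17099.0084) = 13.0559.

13.0559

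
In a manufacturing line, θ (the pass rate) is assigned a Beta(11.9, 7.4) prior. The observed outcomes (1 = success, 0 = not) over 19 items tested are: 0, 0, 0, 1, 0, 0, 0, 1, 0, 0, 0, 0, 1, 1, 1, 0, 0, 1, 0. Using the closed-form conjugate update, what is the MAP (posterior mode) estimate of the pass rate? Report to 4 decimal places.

The Beta prior is conjugate to a Binomial/Bernoulli likelihood; the update adds successes to α and failures to β.
Posterior: Beta(α+k, β+n−k) = Beta(11.9+6, 7.4+13) = Beta(17.9, 20.4).
Mode of Beta(a,b) for a,b>1 is (a−1)/(a+b−2) = 16.9/36.3 = 0.4656.

0.4656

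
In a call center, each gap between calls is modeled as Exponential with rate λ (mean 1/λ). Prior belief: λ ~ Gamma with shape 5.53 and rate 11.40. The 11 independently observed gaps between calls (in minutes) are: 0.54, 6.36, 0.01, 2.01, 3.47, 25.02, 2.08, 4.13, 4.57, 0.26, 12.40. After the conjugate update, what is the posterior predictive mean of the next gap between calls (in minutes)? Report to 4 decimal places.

4.6523

With a Gamma(shape α, rate β) prior on the exponential rate λ, the posterior after n observations with total T = Σxᵢ is Gamma(α+n, β+T).
Sum of observations T = 60.85 minutes; n = 11.
Posterior: Gamma(5.53+11, 11.40+60.85) = Gamma(16.53, 72.25).
The predictive distribution for the next observation is Lomax; its mean is β/(α−1) = 72.25/15.53 = 4.6523.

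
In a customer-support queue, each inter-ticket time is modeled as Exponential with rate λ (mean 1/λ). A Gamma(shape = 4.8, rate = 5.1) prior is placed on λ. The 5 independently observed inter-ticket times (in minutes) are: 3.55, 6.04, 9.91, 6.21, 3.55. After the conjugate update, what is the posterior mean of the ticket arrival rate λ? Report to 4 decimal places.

With a Gamma(shape α, rate β) prior on the exponential rate λ, the posterior after n observations with total T = Σxᵢ is Gamma(α+n, β+T).
Sum of observations T = 29.26 minutes; n = 5.
Posterior: Gamma(4.8+5, 5.1+29.26) = Gamma(9.8, 34.36).
Posterior mean of λ = α/β = 9.8/34.36 = 0.2852.

0.2852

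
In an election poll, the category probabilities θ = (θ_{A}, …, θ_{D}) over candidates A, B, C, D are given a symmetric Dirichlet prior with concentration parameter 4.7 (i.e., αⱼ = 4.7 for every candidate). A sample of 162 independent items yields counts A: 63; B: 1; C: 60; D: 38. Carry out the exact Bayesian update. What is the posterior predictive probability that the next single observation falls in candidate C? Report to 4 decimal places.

0.3579

The Dirichlet prior is conjugate to the Multinomial likelihood: each posterior αⱼ = prior αⱼ + observed count nⱼ.
Posterior concentration: (67.7, 5.7, 64.7, 42.7), total = 180.8.
P(next = C | data) = α_{C}/Σα = 0.3579.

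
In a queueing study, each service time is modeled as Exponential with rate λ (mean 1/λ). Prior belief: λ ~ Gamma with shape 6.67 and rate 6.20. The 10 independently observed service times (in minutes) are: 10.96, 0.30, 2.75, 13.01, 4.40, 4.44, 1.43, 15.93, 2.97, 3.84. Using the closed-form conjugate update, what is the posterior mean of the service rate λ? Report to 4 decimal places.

With a Gamma(shape α, rate β) prior on the exponential rate λ, the posterior after n observations with total T = Σxᵢ is Gamma(α+n, β+T).
Sum of observations T = 60.03 minutes; n = 10.
Posterior: Gamma(6.67+10, 6.20+60.03) = Gamma(16.67, 66.23).
Posterior mean of λ = α/β = 16.67/66.23 = 0.2517.

0.2517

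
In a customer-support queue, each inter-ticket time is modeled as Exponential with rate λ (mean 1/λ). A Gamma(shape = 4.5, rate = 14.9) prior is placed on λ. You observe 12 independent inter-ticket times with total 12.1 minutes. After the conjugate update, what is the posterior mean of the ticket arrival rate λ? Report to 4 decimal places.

With a Gamma(shape α, rate β) prior on the exponential rate λ, the posterior after n observations with total T = Σxᵢ is Gamma(α+n, β+T).
Posterior: Gamma(4.5+12, 14.9+12.1) = Gamma(16.5, 27.0).
Posterior mean of λ = α/β = 16.5/27.0 = 0.6111.

0.6111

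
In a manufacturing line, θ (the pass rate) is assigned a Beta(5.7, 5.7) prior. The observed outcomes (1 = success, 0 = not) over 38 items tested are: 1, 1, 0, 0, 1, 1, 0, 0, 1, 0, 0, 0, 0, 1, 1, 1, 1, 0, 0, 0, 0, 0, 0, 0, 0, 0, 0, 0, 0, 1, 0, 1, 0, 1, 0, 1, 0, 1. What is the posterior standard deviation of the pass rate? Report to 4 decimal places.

0.0690

The Beta prior is conjugate to a Binomial/Bernoulli likelihood; the update adds successes to α and failures to β.
Posterior: Beta(α+k, β+n−k) = Beta(5.7+14, 5.7+24) = Beta(19.7, 29.7).
Var = αβ/((α+β)²(α+β+1)) = 19.7·29.7/(49.4²·50.4) = 0.00475706; SD = √0.00475706 = 0.0690.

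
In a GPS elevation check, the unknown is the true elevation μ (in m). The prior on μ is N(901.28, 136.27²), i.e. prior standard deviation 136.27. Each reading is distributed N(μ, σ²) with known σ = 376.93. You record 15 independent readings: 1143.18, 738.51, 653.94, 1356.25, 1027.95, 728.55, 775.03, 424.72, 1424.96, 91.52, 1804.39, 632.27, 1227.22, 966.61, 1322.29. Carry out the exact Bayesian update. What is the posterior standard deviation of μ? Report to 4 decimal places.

79.1984

For Normal data with known variance σ², a Normal(μ₀, σ₀²) prior on μ is conjugate. Posterior precision = 1/σ₀² + n/σ²; posterior mean is the precision-weighted average of μ₀ and x̄.
σ₀² = 136.27² = 18569.5129, σ² = 376.93² = 142076.2249; σ² + n·σ₀² = 142076.2249 + 15·18569.5129 = 420618.9184.
Posterior precision = 1/σ₀² + n/σ² = 1/18569.5129 + 15/142076.2249 = (σ² + n·σ₀²)/(σ₀²σ²) = 420618.9184/(18569.5129·142076.2249); posterior variance σₙ² = σ₀²σ²/(σ² + n·σ₀²) = 18569.5129·142076.2249/420618.9184 = 6272.390935.
Posterior SD = √σₙ² = √(18569.5129·142076.2249/420618.9184) = 79.1984.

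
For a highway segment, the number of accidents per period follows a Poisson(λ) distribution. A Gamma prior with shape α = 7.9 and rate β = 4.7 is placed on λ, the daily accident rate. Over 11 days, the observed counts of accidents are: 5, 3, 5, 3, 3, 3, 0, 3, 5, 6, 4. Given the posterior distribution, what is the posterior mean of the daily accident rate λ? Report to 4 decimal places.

3.0510

With a Gamma(shape α, rate β) prior, the Poisson likelihood is conjugate: the posterior is Gamma(α + ΣXᵢ, β + n).
Sum of counts S = 40 over n = 11 days.
Posterior: Gamma(α+S, β+n) = Gamma(7.9+40, 4.7+11) = Gamma(47.9, 15.7).
Posterior mean = α/β = 47.9/15.7 = 3.0510.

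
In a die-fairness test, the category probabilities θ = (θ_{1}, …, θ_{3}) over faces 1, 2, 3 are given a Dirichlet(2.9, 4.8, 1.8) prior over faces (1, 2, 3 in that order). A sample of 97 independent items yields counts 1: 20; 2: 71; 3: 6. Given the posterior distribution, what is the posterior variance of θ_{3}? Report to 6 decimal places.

The Dirichlet prior is conjugate to the Multinomial likelihood: each posterior αⱼ = prior αⱼ + observed count nⱼ.
Posterior concentration: (22.9, 75.8, 7.8), total = 106.5.
Var[θ_j] = α_j(Σα−α_j)/((Σα)²(Σα+1)) = 7.8·98.7/(106.5²·107.5) = 0.000631.

0.000631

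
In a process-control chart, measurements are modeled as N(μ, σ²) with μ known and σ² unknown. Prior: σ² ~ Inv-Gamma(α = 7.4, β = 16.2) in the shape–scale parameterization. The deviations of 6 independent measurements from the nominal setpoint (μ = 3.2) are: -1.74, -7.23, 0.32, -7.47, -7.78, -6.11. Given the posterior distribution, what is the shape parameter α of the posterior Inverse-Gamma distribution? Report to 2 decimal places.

With known mean μ and an Inverse-Gamma(α, β) prior on σ², the Normal likelihood is conjugate: posterior is Inv-Gamma(α + n/2, β + Σ(xᵢ−μ)²/2).
Σ(xᵢ−μ)² = (-1.74)² + (-7.23)² + (0.32)² + (-7.47)² + (-7.78)² + (-6.11)² = 209.0643.
Posterior: Inv-Gamma(7.4 + 6/2, 16.2 + 209.0643/2) = Inv-Gamma(10.40, 120.73215).
Posterior α = 10.40.

10.40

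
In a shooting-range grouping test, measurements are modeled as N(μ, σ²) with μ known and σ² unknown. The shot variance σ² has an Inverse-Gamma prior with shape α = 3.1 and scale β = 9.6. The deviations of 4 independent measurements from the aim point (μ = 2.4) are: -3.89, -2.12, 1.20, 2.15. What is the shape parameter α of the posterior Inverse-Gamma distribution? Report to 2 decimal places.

5.10

With known mean μ and an Inverse-Gamma(α, β) prior on σ², the Normal likelihood is conjugate: posterior is Inv-Gamma(α + n/2, β + Σ(xᵢ−μ)²/2).
Σ(xᵢ−μ)² = (-3.89)² + (-2.12)² + (1.20)² + (2.15)² = 25.6890.
Posterior: Inv-Gamma(3.1 + 4/2, 9.6 + 25.6890/2) = Inv-Gamma(5.10, 22.44450).
Posterior α = 5.10.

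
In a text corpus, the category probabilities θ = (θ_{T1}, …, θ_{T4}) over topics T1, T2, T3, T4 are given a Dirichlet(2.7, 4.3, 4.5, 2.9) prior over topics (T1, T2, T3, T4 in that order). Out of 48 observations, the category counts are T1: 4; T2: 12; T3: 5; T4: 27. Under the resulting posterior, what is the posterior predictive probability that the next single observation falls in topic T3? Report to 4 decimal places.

The Dirichlet prior is conjugate to the Multinomial likelihood: each posterior αⱼ = prior αⱼ + observed count nⱼ.
Posterior concentration: (6.7, 16.3, 9.5, 29.9), total = 62.4.
P(next = T3 | data) = α_{T3}/Σα = 0.1522.

0.1522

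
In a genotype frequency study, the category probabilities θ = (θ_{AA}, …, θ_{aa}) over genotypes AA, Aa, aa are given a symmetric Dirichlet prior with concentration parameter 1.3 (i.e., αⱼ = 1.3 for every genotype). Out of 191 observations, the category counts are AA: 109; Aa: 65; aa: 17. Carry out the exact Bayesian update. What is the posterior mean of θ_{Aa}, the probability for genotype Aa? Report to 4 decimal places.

0.3402

The Dirichlet prior is conjugate to the Multinomial likelihood: each posterior αⱼ = prior αⱼ + observed count nⱼ.
Posterior concentration: (110.3, 66.3, 18.3), total = 194.9.
E[θ_{Aa}|data] = α_{Aa}/Σα = 66.3/194.9 = 0.3402.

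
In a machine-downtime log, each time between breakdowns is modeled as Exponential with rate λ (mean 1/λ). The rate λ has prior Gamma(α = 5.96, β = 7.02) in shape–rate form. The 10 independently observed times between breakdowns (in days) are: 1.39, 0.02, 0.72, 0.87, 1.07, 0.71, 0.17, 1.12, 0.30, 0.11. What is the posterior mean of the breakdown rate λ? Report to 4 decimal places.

With a Gamma(shape α, rate β) prior on the exponential rate λ, the posterior after n observations with total T = Σxᵢ is Gamma(α+n, β+T).
Sum of observations T = 6.48 days; n = 10.
Posterior: Gamma(5.96+10, 7.02+6.48) = Gamma(15.96, 13.50).
Posterior mean of λ = α/β = 15.96/13.50 = 1.1822.

1.1822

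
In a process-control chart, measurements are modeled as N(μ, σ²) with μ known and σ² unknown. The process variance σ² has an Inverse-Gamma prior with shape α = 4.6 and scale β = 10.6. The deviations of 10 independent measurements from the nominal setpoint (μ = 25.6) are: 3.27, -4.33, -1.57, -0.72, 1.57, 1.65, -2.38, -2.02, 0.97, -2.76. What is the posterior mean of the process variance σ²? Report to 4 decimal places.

With known mean μ and an Inverse-Gamma(α, β) prior on σ², the Normal likelihood is conjugate: posterior is Inv-Gamma(α + n/2, β + Σ(xᵢ−μ)²/2).
Σ(xᵢ−μ)² = (3.27)² + (-4.33)² + (-1.57)² + (-0.72)² + (1.57)² + (1.65)² + (-2.38)² + (-2.02)² + (0.97)² + (-2.76)² = 55.9158.
Posterior: Inv-Gamma(4.6 + 10/2, 10.6 + 55.9158/2) = Inv-Gamma(9.60, 38.55790).
E[σ²|data] = β/(α−1) = 38.55790/8.60 = 4.4835.

4.4835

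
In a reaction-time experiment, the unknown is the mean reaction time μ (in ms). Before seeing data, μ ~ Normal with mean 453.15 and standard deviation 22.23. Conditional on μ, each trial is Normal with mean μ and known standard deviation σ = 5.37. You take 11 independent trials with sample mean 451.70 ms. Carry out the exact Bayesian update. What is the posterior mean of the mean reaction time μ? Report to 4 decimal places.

For Normal data with known variance σ², a Normal(μ₀, σ₀²) prior on μ is conjugate. Posterior precision = 1/σ₀² + n/σ²; posterior mean is the precision-weighted average of μ₀ and x̄.
n·x̄ = 11·451.70 = 4968.7.
σ₀² = 22.23² = 494.1729, σ² = 5.37² = 28.8369; σ² + n·σ₀² = 28.8369 + 11·494.1729 = 5464.7388.
Posterior mean = (μ₀/σ₀² + n·x̄/σ²)/(1/σ₀² + n/σ²) = (σ²·μ₀ + σ₀²·n·x̄)/(σ² + n·σ₀²) = (28.8369·453.15 + 494.1729·4968.7)/5464.7388 = 2468464.329465/5464.7388 = 451.7077.

451.7077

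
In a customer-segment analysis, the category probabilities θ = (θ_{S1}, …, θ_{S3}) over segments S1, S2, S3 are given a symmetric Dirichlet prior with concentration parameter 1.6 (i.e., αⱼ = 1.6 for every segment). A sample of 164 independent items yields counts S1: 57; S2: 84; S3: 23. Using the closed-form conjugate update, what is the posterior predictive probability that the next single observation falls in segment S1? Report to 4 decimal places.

0.3472

The Dirichlet prior is conjugate to the Multinomial likelihood: each posterior αⱼ = prior αⱼ + observed count nⱼ.
Posterior concentration: (58.6, 85.6, 24.6), total = 168.8.
P(next = S1 | data) = α_{S1}/Σα = 0.3472.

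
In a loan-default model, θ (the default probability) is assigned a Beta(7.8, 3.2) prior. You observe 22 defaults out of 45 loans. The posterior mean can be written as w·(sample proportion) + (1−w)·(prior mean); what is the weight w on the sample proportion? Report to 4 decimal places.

0.8036

The Beta prior is conjugate to a Binomial/Bernoulli likelihood; the update adds successes to α and failures to β.
Posterior mean = (α₀+k)/(α₀+β₀+n) = [n/(α₀+β₀+n)]·(k/n) + [(α₀+β₀)/(α₀+β₀+n)]·α₀/(α₀+β₀), so only n and the prior enter the weight.
The weight on the data is w = n/(α₀+β₀+n) = 45/(7.8+3.2+45) = 45/56.0 = 0.8036.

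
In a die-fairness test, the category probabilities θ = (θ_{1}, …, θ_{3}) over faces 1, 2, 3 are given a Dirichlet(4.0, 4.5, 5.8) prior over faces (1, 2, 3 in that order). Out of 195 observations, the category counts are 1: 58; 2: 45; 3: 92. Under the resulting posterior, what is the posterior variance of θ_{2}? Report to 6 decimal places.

0.000859

The Dirichlet prior is conjugate to the Multinomial likelihood: each posterior αⱼ = prior αⱼ + observed count nⱼ.
Posterior concentration: (62.0, 49.5, 97.8), total = 209.3.
Var[θ_j] = α_j(Σα−α_j)/((Σα)²(Σα+1)) = 49.5·159.8/(209.3²·210.3) = 0.000859.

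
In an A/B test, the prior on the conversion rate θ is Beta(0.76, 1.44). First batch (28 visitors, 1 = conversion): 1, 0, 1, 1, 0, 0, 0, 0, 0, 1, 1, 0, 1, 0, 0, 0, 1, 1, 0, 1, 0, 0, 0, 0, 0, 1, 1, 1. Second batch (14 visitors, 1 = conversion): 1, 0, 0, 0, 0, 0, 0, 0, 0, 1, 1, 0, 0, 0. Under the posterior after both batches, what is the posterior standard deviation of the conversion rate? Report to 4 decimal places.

The Beta prior is conjugate to a Binomial/Bernoulli likelihood; the update adds successes to α and failures to β.
After batch 1: Beta(0.76+12, 1.44+16) = Beta(12.76, 17.44).
After batch 2: Beta(12.76+3, 17.44+11) = Beta(15.76, 28.44).
Var = αβ/((α+β)²(α+β+1)) = 15.76·28.44/(44.20²·45.20) = 0.00507578; SD = √0.00507578 = 0.0712.

0.0712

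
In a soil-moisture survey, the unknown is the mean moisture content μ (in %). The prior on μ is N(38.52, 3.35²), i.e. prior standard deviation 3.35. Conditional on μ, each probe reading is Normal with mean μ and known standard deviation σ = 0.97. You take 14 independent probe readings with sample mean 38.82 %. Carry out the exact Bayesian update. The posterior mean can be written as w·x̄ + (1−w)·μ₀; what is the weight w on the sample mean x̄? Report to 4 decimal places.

For Normal data with known variance σ², a Normal(μ₀, σ₀²) prior on μ is conjugate. Posterior precision = 1/σ₀² + n/σ²; posterior mean is the precision-weighted average of μ₀ and x̄.
σ₀² = 3.35² = 11.2225, σ² = 0.97² = 0.9409. Prior precision 1/σ₀² = 1/11.2225; data precision n/σ² = 14/0.9409.
w = (n/σ²)/(1/σ₀² + n/σ²) = n·σ₀²/(σ² + n·σ₀²) = 14·11.2225/(0.9409 + 14·11.2225) = 157.115/158.0559 = 0.9940.

0.9940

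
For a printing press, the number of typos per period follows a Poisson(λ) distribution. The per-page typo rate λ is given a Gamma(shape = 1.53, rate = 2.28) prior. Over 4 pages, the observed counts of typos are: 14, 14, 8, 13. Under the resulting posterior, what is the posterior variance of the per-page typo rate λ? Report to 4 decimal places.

With a Gamma(shape α, rate β) prior, the Poisson likelihood is conjugate: the posterior is Gamma(α + ΣXᵢ, β + n).
Sum of counts S = 49 over n = 4 pages.
Posterior: Gamma(α+S, β+n) = Gamma(1.53+49, 2.28+4) = Gamma(50.53, 6.28).
Var = α/β² = 50.53/6.28² = 1.2812.

1.2812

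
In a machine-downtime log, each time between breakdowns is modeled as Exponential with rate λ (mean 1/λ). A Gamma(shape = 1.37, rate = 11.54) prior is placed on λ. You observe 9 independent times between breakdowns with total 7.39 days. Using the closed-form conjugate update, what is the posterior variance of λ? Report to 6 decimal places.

0.028939

With a Gamma(shape α, rate β) prior on the exponential rate λ, the posterior after n observations with total T = Σxᵢ is Gamma(α+n, β+T).
Posterior: Gamma(1.37+9, 11.54+7.39) = Gamma(10.37, 18.93).
Var = α/β² = 0.028939.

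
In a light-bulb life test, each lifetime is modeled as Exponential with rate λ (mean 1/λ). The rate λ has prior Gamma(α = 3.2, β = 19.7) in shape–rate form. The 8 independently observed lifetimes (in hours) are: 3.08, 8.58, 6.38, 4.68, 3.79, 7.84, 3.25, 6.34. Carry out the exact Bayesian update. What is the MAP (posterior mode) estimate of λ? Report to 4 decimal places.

With a Gamma(shape α, rate β) prior on the exponential rate λ, the posterior after n observations with total T = Σxᵢ is Gamma(α+n, β+T).
Sum of observations T = 43.94 hours; n = 8.
Posterior: Gamma(3.2+8, 19.7+43.94) = Gamma(11.2, 63.64).
Mode = (α−1)/β = 0.1603.

0.1603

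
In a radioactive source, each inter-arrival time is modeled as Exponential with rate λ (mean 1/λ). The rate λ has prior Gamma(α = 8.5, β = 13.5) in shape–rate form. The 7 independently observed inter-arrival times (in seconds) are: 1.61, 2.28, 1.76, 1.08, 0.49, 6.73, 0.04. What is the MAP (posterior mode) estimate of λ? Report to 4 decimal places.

0.5275

With a Gamma(shape α, rate β) prior on the exponential rate λ, the posterior after n observations with total T = Σxᵢ is Gamma(α+n, β+T).
Sum of observations T = 13.99 seconds; n = 7.
Posterior: Gamma(8.5+7, 13.5+13.99) = Gamma(15.5, 27.49).
Mode = (α−1)/β = 0.5275.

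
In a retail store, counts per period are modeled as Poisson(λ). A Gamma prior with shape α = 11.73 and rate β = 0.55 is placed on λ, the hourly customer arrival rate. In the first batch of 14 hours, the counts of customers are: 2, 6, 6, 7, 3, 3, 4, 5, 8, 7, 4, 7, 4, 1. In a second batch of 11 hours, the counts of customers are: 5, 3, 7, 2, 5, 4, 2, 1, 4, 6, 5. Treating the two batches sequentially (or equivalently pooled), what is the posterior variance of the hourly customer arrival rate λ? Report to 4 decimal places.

With a Gamma(shape α, rate β) prior, the Poisson likelihood is conjugate: the posterior is Gamma(α + ΣXᵢ, β + n).
Batch 1: sum of counts S = 67 over n = 14 hours.
After batch 1: Gamma(α+S, β+n) = Gamma(11.73+67, 0.55+14) = Gamma(78.73, 14.55).
Batch 2: sum of counts S = 44 over n = 11 hours.
After batch 2: Gamma(α+S, β+n) = Gamma(78.73+44, 14.55+11) = Gamma(122.73, 25.55).
Var = α/β² = 122.73/25.55² = 0.1880.

0.1880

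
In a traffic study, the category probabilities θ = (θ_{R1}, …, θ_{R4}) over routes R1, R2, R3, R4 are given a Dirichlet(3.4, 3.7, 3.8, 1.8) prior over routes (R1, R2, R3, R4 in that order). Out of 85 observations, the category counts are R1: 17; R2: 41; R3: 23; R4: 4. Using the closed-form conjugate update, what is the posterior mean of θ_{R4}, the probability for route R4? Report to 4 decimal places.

The Dirichlet prior is conjugate to the Multinomial likelihood: each posterior αⱼ = prior αⱼ + observed count nⱼ.
Posterior concentration: (20.4, 44.7, 26.8, 5.8), total = 97.7.
E[θ_{R4}|data] = α_{R4}/Σα = 5.8/97.7 = 0.0594.

0.0594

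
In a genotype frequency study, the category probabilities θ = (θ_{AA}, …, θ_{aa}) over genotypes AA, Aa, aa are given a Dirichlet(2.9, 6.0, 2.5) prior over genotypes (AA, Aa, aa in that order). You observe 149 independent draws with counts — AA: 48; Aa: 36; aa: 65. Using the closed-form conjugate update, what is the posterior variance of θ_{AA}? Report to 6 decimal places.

The Dirichlet prior is conjugate to the Multinomial likelihood: each posterior αⱼ = prior αⱼ + observed count nⱼ.
Posterior concentration: (50.9, 42.0, 67.5), total = 160.4.
Var[θ_j] = α_j(Σα−α_j)/((Σα)²(Σα+1)) = 50.9·109.5/(160.4²·161.4) = 0.001342.

0.001342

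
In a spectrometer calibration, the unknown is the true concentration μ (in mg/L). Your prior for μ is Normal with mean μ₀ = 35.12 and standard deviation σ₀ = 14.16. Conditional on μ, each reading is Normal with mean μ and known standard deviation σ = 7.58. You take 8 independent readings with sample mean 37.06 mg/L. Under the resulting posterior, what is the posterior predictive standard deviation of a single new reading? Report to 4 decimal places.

For Normal data with known variance σ², a Normal(μ₀, σ₀²) prior on μ is conjugate. Posterior precision = 1/σ₀² + n/σ²; posterior mean is the precision-weighted average of μ₀ and x̄.
σ₀² = 14.16² = 200.5056, σ² = 7.58² = 57.4564; σ² + n·σ₀² = 57.4564 + 8·200.5056 = 1661.5012.
Posterior precision = 1/σ₀² + n/σ² = 1/200.5056 + 8/57.4564 = (σ² + n·σ₀²)/(σ₀²σ²) = 1661.5012/(200.5056·57.4564); posterior variance σₙ² = σ₀²σ²/(σ² + n·σ₀²) = 200.5056·57.4564/1661.5012 = 6.933687.
Predictive variance for one new observation = σₙ² + σ² = 200.5056·57.4564/1661.5012 + 57.4564 = σ²·(σ₀² + 1661.5012)/1661.5012 = 57.4564·1862.0068/1661.5012 = 64.390087; SD = √(57.4564·1862.0068/1661.5012) = 8.0243.

8.0243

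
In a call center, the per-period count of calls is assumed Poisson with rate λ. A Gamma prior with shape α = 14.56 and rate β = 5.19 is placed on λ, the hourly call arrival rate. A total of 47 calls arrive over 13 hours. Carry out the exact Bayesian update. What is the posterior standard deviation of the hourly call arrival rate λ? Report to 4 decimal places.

0.4313

With a Gamma(shape α, rate β) prior, the Poisson likelihood is conjugate: the posterior is Gamma(α + ΣXᵢ, β + n).
Posterior: Gamma(α+S, β+n) = Gamma(14.56+47, 5.19+13) = Gamma(61.56, 18.19).
SD = √α/β = √61.56/18.19 = 0.4313.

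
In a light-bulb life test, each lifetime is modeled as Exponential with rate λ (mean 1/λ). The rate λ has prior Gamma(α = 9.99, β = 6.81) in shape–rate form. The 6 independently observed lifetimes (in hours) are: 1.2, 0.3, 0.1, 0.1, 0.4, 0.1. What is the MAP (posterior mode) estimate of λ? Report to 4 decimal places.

With a Gamma(shape α, rate β) prior on the exponential rate λ, the posterior after n observations with total T = Σxᵢ is Gamma(α+n, β+T).
Sum of observations T = 2.2 hours; n = 6.
Posterior: Gamma(9.99+6, 6.81+2.2) = Gamma(15.99, 9.01).
Mode = (α−1)/β = 1.6637.

1.6637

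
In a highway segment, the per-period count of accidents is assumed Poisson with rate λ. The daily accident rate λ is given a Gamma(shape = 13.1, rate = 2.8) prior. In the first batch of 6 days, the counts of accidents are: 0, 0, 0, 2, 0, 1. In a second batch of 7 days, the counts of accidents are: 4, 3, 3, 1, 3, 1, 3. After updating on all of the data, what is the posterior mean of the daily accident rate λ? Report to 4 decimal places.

With a Gamma(shape α, rate β) prior, the Poisson likelihood is conjugate: the posterior is Gamma(α + ΣXᵢ, β + n).
Batch 1: sum of counts S = 3 over n = 6 days.
After batch 1: Gamma(α+S, β+n) = Gamma(13.1+3, 2.8+6) = Gamma(16.1, 8.8).
Batch 2: sum of counts S = 18 over n = 7 days.
After batch 2: Gamma(α+S, β+n) = Gamma(16.1+18, 8.8+7) = Gamma(34.1, 15.8).
Posterior mean = α/β = 34.1/15.8 = 2.1582.

2.1582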